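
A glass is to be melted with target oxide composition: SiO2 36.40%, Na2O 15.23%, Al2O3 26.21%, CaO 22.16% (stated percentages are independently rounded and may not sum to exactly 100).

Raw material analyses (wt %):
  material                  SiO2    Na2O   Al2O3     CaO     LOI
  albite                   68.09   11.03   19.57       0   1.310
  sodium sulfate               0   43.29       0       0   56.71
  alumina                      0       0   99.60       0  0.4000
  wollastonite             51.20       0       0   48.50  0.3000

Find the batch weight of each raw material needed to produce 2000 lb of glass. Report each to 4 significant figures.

Rounding to four significant digits applies to each working value as displayed; all internal work carries full precision through the solve — a single rounding completes every reported number. The derived quantities, including net glass mass, ignition loss, totals, the yield, four oxide percentages, are rebuilt from the weighed amounts on 2000 lb of glass in exact precision as they appear in the problem or the answer.
Target masses of each oxide per 2000 lb glass:
  SiO2: 36.40% × 2000 = 728.0 lb
  Na2O: 15.23% × 2000 = 304.6 lb
  Al2O3: 26.21% × 2000 = 524.2 lb
  CaO: 22.16% × 2000 = 443.2 lb
Sums-versus-targets review with the batch weights as given, for the quoted basis mass (oxide sums agree with the targets net of answer rounding effects):
  SiO2: 382.0·0.6809 + 913.8·0.5120 = 728.0 lb (target 728.0 lb)
  Na2O: 382.0·0.1103 + 606.3·0.4329 = 304.6 lb (target 304.6 lb)
  Al2O3: 382.0·0.1957 + 451.2·0.9960 = 524.2 lb (target 524.2 lb)
  CaO: 913.8·0.4850 = 443.2 lb (target 443.2 lb)
Glass-mass sanity pass: net batch after ignition = 2000 lb (summing oxide targets gives 2000 lb; the stated basis being 2000 lb — gaps are rounding artifacts).
Total batch = Σ batch = 2353 lb; Σ batch·LOI gives LOI loss = 353.4 lb; the yield ratio, glass ÷ batch: 84.98%.

Batch per 2000 lb glass:
  albite: 382.0 lb
  sodium sulfate: 606.3 lb
  alumina: 451.2 lb
  wollastonite: 913.8 lb
Total batch = 2353 lb; LOI loss = 353.4 lb; yield = 84.98%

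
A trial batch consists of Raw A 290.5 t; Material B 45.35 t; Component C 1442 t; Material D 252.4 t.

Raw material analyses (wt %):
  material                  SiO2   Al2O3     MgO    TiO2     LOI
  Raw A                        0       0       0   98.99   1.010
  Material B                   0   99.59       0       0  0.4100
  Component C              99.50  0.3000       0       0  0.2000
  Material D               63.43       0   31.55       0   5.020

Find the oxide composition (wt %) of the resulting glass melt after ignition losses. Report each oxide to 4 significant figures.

Glass mass = 2012 t (batch 2030 − LOI 18.67).
Composition: SiO2 79.29%, Al2O3 2.460%, MgO 3.959%, TiO2 14.30%

Working values appear rounded to four significant digits — the whole derivation holds full precision at all times. Each reported value undergoes a single rounding; the derived quantities (the yield, four oxide percentages, ignition loss, glass mass, the totals) are re-derived in full precision from the weighed amounts at 2012 t of glass, as given in either problem or answer.
Oxide masses out of the charge:
  SiO2: 1442·0.9950 + 252.4·0.6343 = 1595 t
  Al2O3: 45.35·0.9959 + 1442·0.003000 = 49.49 t
  MgO: 252.4·0.3155 = 79.63 t
  TiO2: 290.5·0.9899 = 287.6 t
LOI: 290.5·0.01010 + 45.35·0.004100 + 1442·0.002000 + 252.4·0.05020 = 18.67 t
The glass mass, total less LOI, = 2030 − 18.67 = 2012 t (matching Σ of the oxides)
wt %: oxide over glass, times 100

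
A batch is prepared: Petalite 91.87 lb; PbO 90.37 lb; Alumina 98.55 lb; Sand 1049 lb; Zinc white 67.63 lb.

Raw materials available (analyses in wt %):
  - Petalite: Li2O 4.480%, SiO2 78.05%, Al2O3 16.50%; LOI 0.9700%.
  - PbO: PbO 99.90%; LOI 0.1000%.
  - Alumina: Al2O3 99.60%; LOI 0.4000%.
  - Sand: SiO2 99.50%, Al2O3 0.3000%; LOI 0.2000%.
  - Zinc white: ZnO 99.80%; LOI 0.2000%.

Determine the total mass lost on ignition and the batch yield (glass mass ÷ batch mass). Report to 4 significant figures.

LOI loss = 3.609 lb; glass = 1394 lb; yield = 99.74%

The whole derivation maintains exact precision throughout — rounding to 4 significant figures extends to each working value as shown; every reported number is rounded once only. The derived quantities (five oxide percentages, LOI, glass mass, yield, the totals) are computed starting from the weights for 1394 lb of glass at exact precision as written in the problem or answer text.
Material-by-material LOI:
  Petalite: 91.87 × 0.009700 = 0.8911 lb
  PbO: 90.37 × 0.001000 = 0.09037 lb
  Alumina: 98.55 × 0.004000 = 0.3942 lb
  Sand: 1049 × 0.002000 = 2.098 lb
  Zinc white: 67.63 × 0.002000 = 0.1353 lb
Total LOI = 3.609 lb
Glass = batch − LOI = 1397 − 3.609 = 1394 lb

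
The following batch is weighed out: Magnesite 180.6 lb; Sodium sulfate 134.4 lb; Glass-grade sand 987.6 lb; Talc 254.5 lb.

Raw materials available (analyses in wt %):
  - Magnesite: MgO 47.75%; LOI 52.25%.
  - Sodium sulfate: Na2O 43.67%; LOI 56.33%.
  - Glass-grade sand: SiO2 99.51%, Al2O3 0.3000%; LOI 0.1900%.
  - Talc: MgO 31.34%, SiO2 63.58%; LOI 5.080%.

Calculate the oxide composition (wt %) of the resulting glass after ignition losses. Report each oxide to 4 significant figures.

Glass mass = 1372 lb (batch 1557 − LOI 184.9).
Composition: MgO 12.10%, SiO2 83.41%, Al2O3 0.2159%, Na2O 4.277%

Intermediates appear (rounded to 4 significant digits) in the working; each numeric step holds exact precision from first step to last — each reported number undergoes a single rounding; the derived quantities (yield, the four compositions, LOI, glass mass, totals) are recomputed starting from the weights at 1372 lb of glass in exact precision exactly as shown in either problem or answer.
Oxide masses out of the charge:
  MgO: 180.6·0.4775 + 254.5·0.3134 = 166.0 lb
  SiO2: 987.6·0.9951 + 254.5·0.6358 = 1145 lb
  Al2O3: 987.6·0.003000 = 2.963 lb
  Na2O: 134.4·0.4367 = 58.69 lb
LOI: 180.6·0.5225 + 134.4·0.5633 + 987.6·0.001900 + 254.5·0.05080 = 184.9 lb
Net of LOI, the glass mass = 1557 − 184.9 = 1372 lb (consistent with Σ oxide mass)
each wt % is 100 × oxide ÷ glass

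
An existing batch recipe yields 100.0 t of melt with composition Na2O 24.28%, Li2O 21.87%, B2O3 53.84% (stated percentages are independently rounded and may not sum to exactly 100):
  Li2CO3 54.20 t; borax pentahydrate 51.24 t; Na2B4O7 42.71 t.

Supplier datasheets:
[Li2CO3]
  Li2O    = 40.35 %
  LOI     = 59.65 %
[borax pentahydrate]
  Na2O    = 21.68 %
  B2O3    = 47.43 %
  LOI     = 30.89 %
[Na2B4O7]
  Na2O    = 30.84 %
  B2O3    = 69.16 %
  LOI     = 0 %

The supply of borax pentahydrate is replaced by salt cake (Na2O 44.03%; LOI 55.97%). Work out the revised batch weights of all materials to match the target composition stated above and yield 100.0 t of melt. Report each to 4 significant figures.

Intermediates appear rounded to 4 significant figures in the printout. Each numeric step carries full precision all the way through — each reported number is rounded once only — all derived quantities are computed starting from the weights at 100.0 t of glass in full precision (yield, net glass mass, ignition loss, totals, the three compositions) precisely as stated by the problem or the answer.
Target oxide masses per 100.0 t melt:
  Na2O: 24.28% × 100.0 = 24.28 t
  Li2O: 21.87% × 100.0 = 21.87 t
  B2O3: 53.84% × 100.0 = 53.84 t
Sums-versus-targets review on the weights just shown, against the basis in use (sum by sum, the targets are met modulo rounding of the values):
  Na2O: 0.6167·0.4403 + 77.85·0.3084 = 24.28 t (target 24.28 t)
  Li2O: 54.20·0.4035 = 21.87 t (target 21.87 t)
  B2O3: 77.85·0.6916 = 53.84 t (target 53.84 t)
Auditing the glass mass value: the batch minus its LOI: 99.99 t (the Σ of target masses is 99.99 t; the stated basis being 100.0 t — gaps are rounding artifacts).
Whole-batch sum: Σ batch = 132.7 t; LOI removed, Σ of batch·LOI: 32.68 t; yield: glass divided by total = 75.37%.

Revised batch per 100.0 t melt:
  Li2CO3: 54.20 t
  salt cake: 0.6167 t
  Na2B4O7: 77.85 t
Total batch = 132.7 t; LOI loss = 32.68 t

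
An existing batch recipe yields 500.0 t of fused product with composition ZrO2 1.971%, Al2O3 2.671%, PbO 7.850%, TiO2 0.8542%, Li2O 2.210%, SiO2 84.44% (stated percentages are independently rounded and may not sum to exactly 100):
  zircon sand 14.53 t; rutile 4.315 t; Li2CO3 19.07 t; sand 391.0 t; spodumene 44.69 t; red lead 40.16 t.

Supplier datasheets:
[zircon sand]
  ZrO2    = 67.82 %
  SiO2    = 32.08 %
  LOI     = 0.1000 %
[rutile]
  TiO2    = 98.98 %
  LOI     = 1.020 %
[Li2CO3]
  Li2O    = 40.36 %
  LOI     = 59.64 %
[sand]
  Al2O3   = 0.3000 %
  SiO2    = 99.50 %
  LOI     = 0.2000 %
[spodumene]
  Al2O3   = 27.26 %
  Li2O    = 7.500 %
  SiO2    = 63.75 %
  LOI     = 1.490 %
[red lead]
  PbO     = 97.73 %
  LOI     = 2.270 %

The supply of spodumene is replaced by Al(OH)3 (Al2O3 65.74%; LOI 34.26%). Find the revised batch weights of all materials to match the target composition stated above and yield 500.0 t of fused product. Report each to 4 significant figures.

In-progress results are printed, rounded to 4 significant digits, alongside each step; the working math carries full float precision end to end; every reported figure undergoes a single rounding. The derived quantities (the six compositions, ignition loss, totals, glass mass, the yield) are computed using the weight values for 500.0 t of glass at full precision as quoted within question or answer.
Target oxide masses per 500.0 t fused product:
  ZrO2: 1.971% × 500.0 = 9.855 t
  Al2O3: 2.671% × 500.0 = 13.36 t
  PbO: 7.850% × 500.0 = 39.25 t
  TiO2: 0.8542% × 500.0 = 4.271 t
  Li2O: 2.210% × 500.0 = 11.05 t
  SiO2: 84.44% × 500.0 = 422.2 t
A balance pass over the oxides, given the weights on record, versus the basis set out (summed amounts equal target values given rounding of the digits):
  ZrO2: 14.53·0.6782 = 9.854 t (target 9.855 t)
  Al2O3: 419.6·0.003000 + 18.40·0.6574 = 13.35 t (target 13.36 t)
  PbO: 40.16·0.9773 = 39.25 t (target 39.25 t)
  TiO2: 4.315·0.9898 = 4.271 t (target 4.271 t)
  Li2O: 27.38·0.4036 = 11.05 t (target 11.05 t)
  SiO2: 14.53·0.3208 + 419.6·0.9950 = 422.2 t (target 422.2 t)
Glass-mass bookkeeping: net batch after ignition = 499.9 t (targets for the oxides total 500.0 t; against the stated basis, 500.0 t — a pure rounding effect).
Whole-batch sum: Σ batch = 524.4 t; the LOI term Σ batch·LOI equals 24.44 t; the yield ratio, glass ÷ batch: 95.34%.

Revised batch per 500.0 t fused product:
  zircon sand: 14.53 t
  rutile: 4.315 t
  Li2CO3: 27.38 t
  sand: 419.6 t
  Al(OH)3: 18.40 t
  red lead: 40.16 t
Total batch = 524.4 t; LOI loss = 24.44 t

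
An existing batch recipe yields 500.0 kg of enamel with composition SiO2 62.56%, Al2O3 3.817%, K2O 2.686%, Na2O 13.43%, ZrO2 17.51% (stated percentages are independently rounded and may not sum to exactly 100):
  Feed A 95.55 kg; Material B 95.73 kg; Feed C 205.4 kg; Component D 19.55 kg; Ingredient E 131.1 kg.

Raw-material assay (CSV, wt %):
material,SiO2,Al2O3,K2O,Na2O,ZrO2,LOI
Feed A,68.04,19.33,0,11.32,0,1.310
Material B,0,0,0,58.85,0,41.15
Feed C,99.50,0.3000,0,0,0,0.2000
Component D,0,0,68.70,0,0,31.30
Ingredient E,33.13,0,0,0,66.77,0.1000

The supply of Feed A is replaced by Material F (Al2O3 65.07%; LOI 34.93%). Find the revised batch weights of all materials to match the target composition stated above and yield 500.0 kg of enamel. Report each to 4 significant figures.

Revised batch per 500.0 kg enamel:
  Material F: 28.08 kg
  Material B: 114.1 kg
  Feed C: 270.7 kg
  Component D: 19.55 kg
  Ingredient E: 131.1 kg
Total batch = 563.5 kg; LOI loss = 63.55 kg

Every computation maintains full float precision through the solve. Intermediates are printed rounded to 4 significant figures. Each reported number is rounded just once — the derived quantities, which include five oxide percentages, LOI, net glass mass, the yield, totals, are rebuilt at full float precision, exactly as printed in the question or the answer, using the weight values per 500.0 kg of glass.
Oxide-by-oxide targets in 500.0 kg enamel:
  SiO2: 62.56% × 500.0 = 312.8 kg
  Al2O3: 3.817% × 500.0 = 19.08 kg
  K2O: 2.686% × 500.0 = 13.43 kg
  Na2O: 13.43% × 500.0 = 67.15 kg
  ZrO2: 17.51% × 500.0 = 87.55 kg
Oxide-by-oxide audit working from each reported weight, under the basis named above (sums match the target masses given rounding of the digits):
  SiO2: 270.7·0.9950 + 131.1·0.3313 = 312.8 kg (target 312.8 kg)
  Al2O3: 28.08·0.6507 + 270.7·0.003000 = 19.08 kg (target 19.08 kg)
  K2O: 19.55·0.6870 = 13.43 kg (target 13.43 kg)
  Na2O: 114.1·0.5885 = 67.15 kg (target 67.15 kg)
  ZrO2: 131.1·0.6677 = 87.54 kg (target 87.55 kg)
Glass-mass bookkeeping: the batch minus its LOI: 500.0 kg (targets for the oxides total 500.0 kg; versus the stated basis of 500.0 kg — differing by rounding only).
Batch grand total — Σ batch = 563.5 kg; LOI removed, Σ of batch·LOI: 63.55 kg; yield: glass divided by total = 88.72%.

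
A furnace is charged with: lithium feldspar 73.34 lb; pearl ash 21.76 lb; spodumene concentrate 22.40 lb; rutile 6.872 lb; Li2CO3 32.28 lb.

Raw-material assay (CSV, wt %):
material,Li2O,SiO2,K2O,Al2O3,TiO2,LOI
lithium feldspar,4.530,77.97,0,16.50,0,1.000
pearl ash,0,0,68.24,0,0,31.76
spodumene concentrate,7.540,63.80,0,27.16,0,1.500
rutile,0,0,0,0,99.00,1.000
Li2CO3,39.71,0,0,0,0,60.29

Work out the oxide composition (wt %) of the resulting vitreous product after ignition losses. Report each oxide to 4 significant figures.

Glass mass = 129.1 lb (batch 156.7 − LOI 27.51).
Composition: Li2O 13.81%, SiO2 55.35%, K2O 11.50%, Al2O3 14.08%, TiO2 5.268%

In-progress results are printed rounded to four significant figures. The working math holds exact precision from start to finish. Exactly one rounding is applied to each reported result. All derived quantities (LOI, the totals, the five compositions, net glass mass, the yield) are re-derived starting from the weights at 129.1 lb of glass in exact precision as set out in the question or the answer.
Oxide masses out of the charge:
  Li2O: 73.34·0.04530 + 22.40·0.07540 + 32.28·0.3971 = 17.83 lb
  SiO2: 73.34·0.7797 + 22.40·0.6380 = 71.47 lb
  K2O: 21.76·0.6824 = 14.85 lb
  Al2O3: 73.34·0.1650 + 22.40·0.2716 = 18.18 lb
  TiO2: 6.872·0.9900 = 6.803 lb
LOI: 73.34·0.01000 + 21.76·0.3176 + 22.40·0.01500 + 6.872·0.01000 + 32.28·0.6029 = 27.51 lb
batch − LOI leaves glass = 156.7 − 27.51 = 129.1 lb (= the summed oxide contributions)
each wt % is 100 × oxide ÷ glass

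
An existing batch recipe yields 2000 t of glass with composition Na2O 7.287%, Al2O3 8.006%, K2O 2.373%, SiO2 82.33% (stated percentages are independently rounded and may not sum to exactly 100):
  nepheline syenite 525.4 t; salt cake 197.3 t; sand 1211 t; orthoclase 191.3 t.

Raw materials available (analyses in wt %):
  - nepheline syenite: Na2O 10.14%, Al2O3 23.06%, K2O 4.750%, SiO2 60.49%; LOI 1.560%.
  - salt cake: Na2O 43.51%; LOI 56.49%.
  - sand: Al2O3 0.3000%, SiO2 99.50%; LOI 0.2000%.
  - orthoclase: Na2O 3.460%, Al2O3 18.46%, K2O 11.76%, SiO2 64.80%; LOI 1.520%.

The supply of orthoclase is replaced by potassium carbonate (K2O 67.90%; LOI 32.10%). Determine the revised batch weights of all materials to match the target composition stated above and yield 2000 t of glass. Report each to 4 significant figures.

The working math carries full float precision through every step; values along the way are printed rounded to 4 significant figures within the worked lines; a single rounding finalizes every reported figure. All derived quantities, including four oxide percentages, glass mass, the totals, ignition loss, the yield, are recomputed starting from the weights for 2000 t of glass in full precision as quoted within either problem or answer.
Oxide mass targets, per 2000 t glass:
  Na2O: 7.287% × 2000 = 145.7 t
  Al2O3: 8.006% × 2000 = 160.1 t
  K2O: 2.373% × 2000 = 47.46 t
  SiO2: 82.33% × 2000 = 1647 t
Balance tally, oxide-wise, from the weights as reported, versus the basis set out (delivered sums recover each target up to rounding of the answer):
  Na2O: 678.2·0.1014 + 176.9·0.4351 = 145.7 t (target 145.7 t)
  Al2O3: 678.2·0.2306 + 1243·0.003000 = 160.1 t (target 160.1 t)
  K2O: 678.2·0.04750 + 22.45·0.6790 = 47.46 t (target 47.46 t)
  SiO2: 678.2·0.6049 + 1243·0.9950 = 1647 t (target 1647 t)
The glass-mass cross-check: batch total minus LOI = 2000 t (per-oxide target masses sum to 2000 t; the stated basis being 2000 t — rounding explains the deltas).
Total batch = Σ batch = 2121 t; ignition loss, Σ(batch × LOI) = 120.2 t; the yield ratio, glass ÷ batch: 94.33%.

Revised batch per 2000 t glass:
  nepheline syenite: 678.2 t
  salt cake: 176.9 t
  sand: 1243 t
  potassium carbonate: 22.45 t
Total batch = 2121 t; LOI loss = 120.2 t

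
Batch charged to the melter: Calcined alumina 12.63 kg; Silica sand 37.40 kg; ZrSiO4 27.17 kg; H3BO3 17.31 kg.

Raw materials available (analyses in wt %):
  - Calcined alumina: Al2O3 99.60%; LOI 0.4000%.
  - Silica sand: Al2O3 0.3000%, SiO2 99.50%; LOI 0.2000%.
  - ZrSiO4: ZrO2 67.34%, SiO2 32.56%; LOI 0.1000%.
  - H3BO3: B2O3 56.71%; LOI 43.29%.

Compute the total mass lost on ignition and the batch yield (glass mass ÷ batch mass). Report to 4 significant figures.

LOI loss = 7.646 kg; glass = 86.86 kg; yield = 91.91%

The intermediate values appear, with 4-significant-figure rounding, when written out; full float precision is maintained in every operation. A single rounding finalizes every reported number; the derived quantities (the yield, four oxide percentages, totals, ignition loss, net glass mass) are computed at exact precision from the batch weights on 86.86 kg of glass, as they appear in the problem or answer text.
LOI of each material in turn:
  Calcined alumina: 12.63 × 0.004000 = 0.05052 kg
  Silica sand: 37.40 × 0.002000 = 0.07480 kg
  ZrSiO4: 27.17 × 0.001000 = 0.02717 kg
  H3BO3: 17.31 × 0.4329 = 7.493 kg
Total LOI = 7.646 kg
Glass = batch − LOI = 94.51 − 7.646 = 86.86 kg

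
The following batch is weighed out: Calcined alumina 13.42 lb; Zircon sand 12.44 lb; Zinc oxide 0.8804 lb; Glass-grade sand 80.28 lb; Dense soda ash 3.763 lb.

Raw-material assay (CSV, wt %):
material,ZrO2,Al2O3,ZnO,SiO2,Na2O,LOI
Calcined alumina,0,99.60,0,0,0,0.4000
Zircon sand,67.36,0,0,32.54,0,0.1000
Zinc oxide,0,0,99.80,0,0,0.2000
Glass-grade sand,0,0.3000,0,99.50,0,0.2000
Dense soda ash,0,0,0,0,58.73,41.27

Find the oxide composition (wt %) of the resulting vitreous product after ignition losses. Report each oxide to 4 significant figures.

Mid-chain values are shown rounded to 4 significant figures on the page — every computation carries exact precision in every operation; each reported value is rounded exactly once — the derived quantities (totals, the yield, LOI, net glass mass, the five compositions) are re-derived from the batch weights for 109.0 lb of glass at exact precision, exactly as printed in the problem or answer text.
Mass of each oxide from the mix:
  ZrO2: 12.44·0.6736 = 8.380 lb
  Al2O3: 13.42·0.9960 + 80.28·0.003000 = 13.61 lb
  ZnO: 0.8804·0.9980 = 0.8786 lb
  SiO2: 12.44·0.3254 + 80.28·0.9950 = 83.93 lb
  Na2O: 3.763·0.5873 = 2.210 lb
LOI: 13.42·0.004000 + 12.44·0.001000 + 0.8804·0.002000 + 80.28·0.002000 + 3.763·0.4127 = 1.781 lb
batch − LOI leaves glass = 110.8 − 1.781 = 109.0 lb (matching Σ of the oxides)
wt %: oxide over glass, times 100

Glass mass = 109.0 lb (batch 110.8 − LOI 1.781).
Composition: ZrO2 7.688%, Al2O3 12.48%, ZnO 0.8061%, SiO2 77.00%, Na2O 2.027%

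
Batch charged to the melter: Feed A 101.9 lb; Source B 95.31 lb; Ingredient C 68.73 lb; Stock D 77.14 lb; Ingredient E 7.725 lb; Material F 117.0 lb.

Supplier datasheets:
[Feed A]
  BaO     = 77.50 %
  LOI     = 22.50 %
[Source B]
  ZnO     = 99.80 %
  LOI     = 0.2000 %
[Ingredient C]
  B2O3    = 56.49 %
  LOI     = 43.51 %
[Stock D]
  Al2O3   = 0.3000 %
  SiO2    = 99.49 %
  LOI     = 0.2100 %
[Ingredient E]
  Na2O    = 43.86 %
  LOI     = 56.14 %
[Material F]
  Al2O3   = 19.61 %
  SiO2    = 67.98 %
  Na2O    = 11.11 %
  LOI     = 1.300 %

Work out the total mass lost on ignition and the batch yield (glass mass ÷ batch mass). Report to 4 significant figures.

LOI loss = 59.04 lb; glass = 408.8 lb; yield = 87.38%

The working math carries exact precision from start to finish; rounding to four significant figures extends to every in-between result as shown. Every reported figure includes exactly one rounding — the derived quantities are re-derived from the batch weights on 408.8 lb of glass in full float precision (the totals, yield, the six compositions, LOI, net glass mass) exactly as shown in the problem or answer text.
Each material's LOI contribution:
  Feed A: 101.9 × 0.2250 = 22.93 lb
  Source B: 95.31 × 0.002000 = 0.1906 lb
  Ingredient C: 68.73 × 0.4351 = 29.90 lb
  Stock D: 77.14 × 0.002100 = 0.1620 lb
  Ingredient E: 7.725 × 0.5614 = 4.337 lb
  Material F: 117.0 × 0.01300 = 1.521 lb
Total LOI = 59.04 lb
Glass = batch − LOI = 467.8 − 59.04 = 408.8 lb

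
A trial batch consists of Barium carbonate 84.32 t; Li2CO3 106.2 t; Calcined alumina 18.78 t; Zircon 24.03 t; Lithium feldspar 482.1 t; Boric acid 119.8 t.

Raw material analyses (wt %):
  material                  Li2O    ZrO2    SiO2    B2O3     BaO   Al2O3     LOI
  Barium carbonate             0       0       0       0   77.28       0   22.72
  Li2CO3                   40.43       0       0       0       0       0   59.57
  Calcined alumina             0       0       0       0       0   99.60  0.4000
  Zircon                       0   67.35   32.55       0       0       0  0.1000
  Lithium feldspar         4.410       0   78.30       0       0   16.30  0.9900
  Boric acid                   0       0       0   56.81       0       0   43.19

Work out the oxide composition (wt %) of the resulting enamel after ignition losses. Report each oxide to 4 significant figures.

Each numeric step holds exact precision throughout — values along the way are displayed rounded off to 4 significant figures within the worked lines; a single rounding finalizes every reported number — derived quantities are carried starting from the weights on 696.2 t of glass in full precision (ignition loss, the yield, totals, net glass mass, six oxide percentages) as given in problem or answer.
Oxide-by-oxide delivered mass:
  Li2O: 106.2·0.4043 + 482.1·0.04410 = 64.20 t
  ZrO2: 24.03·0.6735 = 16.18 t
  SiO2: 24.03·0.3255 + 482.1·0.7830 = 385.3 t
  B2O3: 119.8·0.5681 = 68.06 t
  BaO: 84.32·0.7728 = 65.16 t
  Al2O3: 18.78·0.9960 + 482.1·0.1630 = 97.29 t
LOI: 84.32·0.2272 + 106.2·0.5957 + 18.78·0.004000 + 24.03·0.001000 + 482.1·0.009900 + 119.8·0.4319 = 139.0 t
Glass = total batch minus LOI = 835.2 − 139.0 = 696.2 t (equal to the oxide-mass sum)
wt % = oxide mass / glass mass × 100

Glass mass = 696.2 t (batch 835.2 − LOI 139.0).
Composition: Li2O 9.221%, ZrO2 2.325%, SiO2 55.34%, B2O3 9.776%, BaO 9.360%, Al2O3 13.97%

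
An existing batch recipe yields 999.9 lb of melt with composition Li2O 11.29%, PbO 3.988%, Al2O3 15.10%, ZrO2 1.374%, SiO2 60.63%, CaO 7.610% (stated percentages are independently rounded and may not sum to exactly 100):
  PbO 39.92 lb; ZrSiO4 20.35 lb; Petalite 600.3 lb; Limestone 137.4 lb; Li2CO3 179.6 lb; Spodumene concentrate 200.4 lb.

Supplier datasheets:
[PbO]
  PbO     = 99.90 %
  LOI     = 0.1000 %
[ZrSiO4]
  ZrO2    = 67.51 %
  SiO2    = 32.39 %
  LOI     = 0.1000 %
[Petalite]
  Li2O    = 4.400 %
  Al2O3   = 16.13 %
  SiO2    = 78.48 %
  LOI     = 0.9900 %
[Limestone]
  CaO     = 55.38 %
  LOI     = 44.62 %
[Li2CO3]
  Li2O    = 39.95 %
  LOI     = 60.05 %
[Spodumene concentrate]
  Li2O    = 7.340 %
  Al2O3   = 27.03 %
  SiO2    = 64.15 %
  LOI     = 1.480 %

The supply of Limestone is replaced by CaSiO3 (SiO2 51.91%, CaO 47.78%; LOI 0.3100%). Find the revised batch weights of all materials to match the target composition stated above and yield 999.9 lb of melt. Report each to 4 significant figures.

Revised batch per 999.9 lb melt:
  PbO: 39.92 lb
  ZrSiO4: 20.35 lb
  Petalite: 394.7 lb
  CaSiO3: 159.3 lb
  Li2CO3: 179.8 lb
  Spodumene concentrate: 323.1 lb
Total batch = 1117 lb; LOI loss = 117.2 lb

Working values are printed rounded off to 4 significant digits alongside each step — all internal work holds full float precision in all steps. Each reported value takes just one rounding. Derived quantities (ignition loss, the totals, glass mass, the six compositions, the yield) are re-derived in full float precision starting from the weights on 999.9 lb of glass, as set out in the question or the answer.
Oxide mass targets, per 999.9 lb melt:
  Li2O: 11.29% × 999.9 = 112.9 lb
  PbO: 3.988% × 999.9 = 39.88 lb
  Al2O3: 15.10% × 999.9 = 151.0 lb
  ZrO2: 1.374% × 999.9 = 13.74 lb
  SiO2: 60.63% × 999.9 = 606.2 lb
  CaO: 7.610% × 999.9 = 76.09 lb
Oxide-by-oxide audit from the weights as reported, per the basis as stated (target by target, the sums agree inside rounding margins):
  Li2O: 394.7·0.04400 + 179.8·0.3995 + 323.1·0.07340 = 112.9 lb (target 112.9 lb)
  PbO: 39.92·0.9990 = 39.88 lb (target 39.88 lb)
  Al2O3: 394.7·0.1613 + 323.1·0.2703 = 151.0 lb (target 151.0 lb)
  ZrO2: 20.35·0.6751 = 13.74 lb (target 13.74 lb)
  SiO2: 20.35·0.3239 + 394.7·0.7848 + 159.3·0.5191 + 323.1·0.6415 = 606.3 lb (target 606.2 lb)
  CaO: 159.3·0.4778 = 76.11 lb (target 76.09 lb)
Glass-mass sanity pass: net batch after ignition = 1000 lb (the targets, summed, come to 999.8 lb; basis as stated: 999.9 lb — deltas are rounding alone).
Batch grand total — Σ batch = 1117 lb; LOI loss = Σ batch·LOI = 117.2 lb; glass ÷ batch gives a yield of 89.51%.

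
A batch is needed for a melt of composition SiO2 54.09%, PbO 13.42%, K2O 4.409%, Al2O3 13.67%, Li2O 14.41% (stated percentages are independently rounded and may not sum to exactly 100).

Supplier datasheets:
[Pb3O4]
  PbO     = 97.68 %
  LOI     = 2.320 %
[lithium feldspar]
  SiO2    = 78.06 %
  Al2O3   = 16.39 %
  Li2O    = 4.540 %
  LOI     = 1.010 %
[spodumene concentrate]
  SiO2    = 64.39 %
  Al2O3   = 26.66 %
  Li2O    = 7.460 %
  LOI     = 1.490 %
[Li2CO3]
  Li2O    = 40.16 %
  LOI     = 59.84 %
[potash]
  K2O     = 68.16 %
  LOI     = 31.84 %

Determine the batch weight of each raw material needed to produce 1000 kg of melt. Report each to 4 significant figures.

Batch per 1000 kg melt:
  Pb3O4: 137.4 kg
  lithium feldspar: 547.7 kg
  spodumene concentrate: 176.0 kg
  Li2CO3: 264.2 kg
  potash: 64.69 kg
Total batch = 1190 kg; LOI loss = 190.0 kg; yield = 84.03%

All internal work keeps full precision through every step. The intermediate values are shown, with 4-significant-figure rounding, between the steps — every reported figure sees exactly one rounding. Derived quantities, including five oxide percentages, the yield, the totals, glass mass, LOI, are rebuilt starting from the weights on 1000 kg of glass at full precision, precisely as stated by the question or the answer.
Target masses of each oxide per 1000 kg melt:
  SiO2: 54.09% × 1000 = 540.9 kg
  PbO: 13.42% × 1000 = 134.2 kg
  K2O: 4.409% × 1000 = 44.09 kg
  Al2O3: 13.67% × 1000 = 136.7 kg
  Li2O: 14.41% × 1000 = 144.1 kg
Per-oxide balance check given the weights on record, under the basis named above (target by target, the sums agree exact up to rounding of places):
  SiO2: 547.7·0.7806 + 176.0·0.6439 = 540.9 kg (target 540.9 kg)
  PbO: 137.4·0.9768 = 134.2 kg (target 134.2 kg)
  K2O: 64.69·0.6816 = 44.09 kg (target 44.09 kg)
  Al2O3: 547.7·0.1639 + 176.0·0.2666 = 136.7 kg (target 136.7 kg)
  Li2O: 547.7·0.04540 + 176.0·0.07460 + 264.2·0.4016 = 144.1 kg (target 144.1 kg)
Consistency of the glass mass: Σ batch − LOI loss = 1000 kg (the targets, summed, come to 1000 kg; basis as stated: 1000 kg — any gap is answer rounding).
Adding the batch up: Σ batch = 1190 kg; LOI removed, Σ of batch·LOI: 190.0 kg; the yield ratio, glass ÷ batch: 84.03%.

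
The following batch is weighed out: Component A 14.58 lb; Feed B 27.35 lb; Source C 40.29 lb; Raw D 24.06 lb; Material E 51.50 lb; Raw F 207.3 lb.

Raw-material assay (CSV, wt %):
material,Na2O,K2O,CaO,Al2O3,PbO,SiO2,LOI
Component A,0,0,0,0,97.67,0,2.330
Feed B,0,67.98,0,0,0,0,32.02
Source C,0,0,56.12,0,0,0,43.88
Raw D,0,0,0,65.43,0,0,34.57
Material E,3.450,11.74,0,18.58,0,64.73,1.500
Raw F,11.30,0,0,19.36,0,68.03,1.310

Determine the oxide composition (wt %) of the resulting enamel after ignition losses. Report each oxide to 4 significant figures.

In-progress results are displayed, with 4-significant-figure rounding, in the working. The working math carries full precision all the way through; each reported number is rounded just once — all derived quantities (yield, glass mass, the totals, LOI, six oxide percentages) are rebuilt starting from the weights at 326.5 lb of glass at full precision as set out in question or answer.
Mass of each oxide from the mix:
  Na2O: 51.50·0.03450 + 207.3·0.1130 = 25.20 lb
  K2O: 27.35·0.6798 + 51.50·0.1174 = 24.64 lb
  CaO: 40.29·0.5612 = 22.61 lb
  Al2O3: 24.06·0.6543 + 51.50·0.1858 + 207.3·0.1936 = 65.44 lb
  PbO: 14.58·0.9767 = 14.24 lb
  SiO2: 51.50·0.6473 + 207.3·0.6803 = 174.4 lb
LOI: 14.58·0.02330 + 27.35·0.3202 + 40.29·0.4388 + 24.06·0.3457 + 51.50·0.01500 + 207.3·0.01310 = 38.58 lb
Net of LOI, the glass mass = 365.1 − 38.58 = 326.5 lb (matching Σ of the oxides)
percent share: oxide ÷ glass, ×100

Glass mass = 326.5 lb (batch 365.1 − LOI 38.58).
Composition: Na2O 7.719%, K2O 7.546%, CaO 6.925%, Al2O3 20.04%, PbO 4.362%, SiO2 53.40%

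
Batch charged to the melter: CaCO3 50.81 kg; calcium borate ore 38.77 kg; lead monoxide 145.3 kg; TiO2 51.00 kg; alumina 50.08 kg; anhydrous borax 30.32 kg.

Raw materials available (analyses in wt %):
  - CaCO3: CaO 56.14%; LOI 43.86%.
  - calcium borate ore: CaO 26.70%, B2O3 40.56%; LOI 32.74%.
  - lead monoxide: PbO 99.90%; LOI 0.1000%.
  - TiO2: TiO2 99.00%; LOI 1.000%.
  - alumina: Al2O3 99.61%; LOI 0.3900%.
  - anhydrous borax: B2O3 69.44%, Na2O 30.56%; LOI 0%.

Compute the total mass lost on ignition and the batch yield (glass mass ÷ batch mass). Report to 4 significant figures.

Values along the way are printed (rounded to 4 significant digits) between the steps; all internal work holds exact precision in all steps. Every reported value carries a single rounding. The derived quantities (net glass mass, the yield, totals, LOI, the six compositions) are carried at exact precision starting from the weights per 330.5 kg of glass, as they appear in the problem or the answer.
Each material's LOI contribution:
  CaCO3: 50.81 × 0.4386 = 22.29 kg
  calcium borate ore: 38.77 × 0.3274 = 12.69 kg
  lead monoxide: 145.3 × 0.001000 = 0.1453 kg
  TiO2: 51.00 × 0.01000 = 0.5100 kg
  alumina: 50.08 × 0.003900 = 0.1953 kg
  anhydrous borax: 30.32 × 0 = 0 kg
Total LOI = 35.83 kg
Glass = batch − LOI = 366.3 − 35.83 = 330.5 kg

LOI loss = 35.83 kg; glass = 330.5 kg; yield = 90.22%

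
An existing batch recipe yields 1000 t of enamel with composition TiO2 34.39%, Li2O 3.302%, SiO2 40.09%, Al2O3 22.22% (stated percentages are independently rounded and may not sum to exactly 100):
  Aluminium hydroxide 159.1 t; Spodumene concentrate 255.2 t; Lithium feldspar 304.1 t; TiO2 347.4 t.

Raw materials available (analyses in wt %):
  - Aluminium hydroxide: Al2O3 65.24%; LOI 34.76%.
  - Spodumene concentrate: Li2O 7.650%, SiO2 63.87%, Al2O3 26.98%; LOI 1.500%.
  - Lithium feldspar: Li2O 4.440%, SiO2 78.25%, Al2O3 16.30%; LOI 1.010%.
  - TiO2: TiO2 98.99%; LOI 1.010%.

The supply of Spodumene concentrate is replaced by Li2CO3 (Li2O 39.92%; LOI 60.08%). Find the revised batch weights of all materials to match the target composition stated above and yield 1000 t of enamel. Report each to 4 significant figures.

Values along the way are displayed rounded to four significant digits on the page — full float precision is held at each step — each reported number is rounded just once — derived quantities are recomputed at full precision (the totals, glass mass, the yield, ignition loss, four oxide percentages) starting from the weights per 1000 t of glass as given in the problem or the answer.
Target oxide masses per 1000 t enamel:
  TiO2: 34.39% × 1000 = 343.9 t
  Li2O: 3.302% × 1000 = 33.02 t
  SiO2: 40.09% × 1000 = 400.9 t
  Al2O3: 22.22% × 1000 = 222.2 t
Sums-versus-targets review using the reported weights, against the basis in use (target by target, the sums agree net of answer rounding effects):
  TiO2: 347.4·0.9899 = 343.9 t (target 343.9 t)
  Li2O: 25.73·0.3992 + 512.3·0.04440 = 33.02 t (target 33.02 t)
  SiO2: 512.3·0.7825 = 400.9 t (target 400.9 t)
  Al2O3: 212.6·0.6524 + 512.3·0.1630 = 222.2 t (target 222.2 t)
Glass-mass sanity pass: batch Σ − ignition loss = 1000 t (summing oxide targets gives 1000 t; stated basis 1000 t — rounding explains the deltas).
Batch total: Σ batch = 1098 t; Σ batch·LOI gives LOI loss = 98.04 t; glass ÷ batch gives a yield of 91.07%.

Revised batch per 1000 t enamel:
  Aluminium hydroxide: 212.6 t
  Li2CO3: 25.73 t
  Lithium feldspar: 512.3 t
  TiO2: 347.4 t
Total batch = 1098 t; LOI loss = 98.04 t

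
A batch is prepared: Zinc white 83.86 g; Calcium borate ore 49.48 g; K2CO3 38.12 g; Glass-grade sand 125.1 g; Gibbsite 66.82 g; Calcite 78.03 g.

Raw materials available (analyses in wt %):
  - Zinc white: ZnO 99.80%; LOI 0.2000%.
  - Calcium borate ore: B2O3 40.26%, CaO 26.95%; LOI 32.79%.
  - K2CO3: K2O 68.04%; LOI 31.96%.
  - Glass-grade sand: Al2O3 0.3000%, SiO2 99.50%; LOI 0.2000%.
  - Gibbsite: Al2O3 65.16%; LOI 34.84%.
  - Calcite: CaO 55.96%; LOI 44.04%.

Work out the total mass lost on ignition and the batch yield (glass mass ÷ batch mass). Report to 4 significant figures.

LOI loss = 86.47 g; glass = 354.9 g; yield = 80.41%

The working math runs at full precision all the way through — mid-chain values are shown (rounded to four significant figures) at each printed step; a single rounding finalizes each reported result; the derived quantities are recomputed in full float precision (yield, LOI, the totals, net glass mass, six oxide percentages) starting from the weights per 354.9 g of glass as written in the problem or the answer.
Ignition loss by material:
  Zinc white: 83.86 × 0.002000 = 0.1677 g
  Calcium borate ore: 49.48 × 0.3279 = 16.22 g
  K2CO3: 38.12 × 0.3196 = 12.18 g
  Glass-grade sand: 125.1 × 0.002000 = 0.2502 g
  Gibbsite: 66.82 × 0.3484 = 23.28 g
  Calcite: 78.03 × 0.4404 = 34.36 g
Total LOI = 86.47 g
Glass = batch − LOI = 441.4 − 86.47 = 354.9 g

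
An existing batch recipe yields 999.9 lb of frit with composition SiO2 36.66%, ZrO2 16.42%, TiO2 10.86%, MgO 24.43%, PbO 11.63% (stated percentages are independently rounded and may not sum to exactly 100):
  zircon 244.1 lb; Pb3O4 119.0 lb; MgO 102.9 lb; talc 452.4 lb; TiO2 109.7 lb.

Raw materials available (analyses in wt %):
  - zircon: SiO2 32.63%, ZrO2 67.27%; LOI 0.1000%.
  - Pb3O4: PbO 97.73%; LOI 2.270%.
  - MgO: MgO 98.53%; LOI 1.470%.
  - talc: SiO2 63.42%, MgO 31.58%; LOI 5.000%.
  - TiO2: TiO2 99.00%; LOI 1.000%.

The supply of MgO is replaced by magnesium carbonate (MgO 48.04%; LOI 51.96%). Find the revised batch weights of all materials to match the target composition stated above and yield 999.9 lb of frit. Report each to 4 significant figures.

Revised batch per 999.9 lb frit:
  zircon: 244.1 lb
  Pb3O4: 119.0 lb
  magnesium carbonate: 211.1 lb
  talc: 452.4 lb
  TiO2: 109.7 lb
Total batch = 1136 lb; LOI loss = 136.3 lb

All arithmetic holds full precision through every step; the intermediate values are printed (rounded to 4 significant figures) when written out. Each reported number takes exactly one rounding. All derived quantities, including five oxide percentages, LOI, net glass mass, totals, yield, are rebuilt starting from the weights for 999.9 lb of glass in full precision as quoted within either problem or answer.
Oxide-by-oxide targets in 999.9 lb frit:
  SiO2: 36.66% × 999.9 = 366.6 lb
  ZrO2: 16.42% × 999.9 = 164.2 lb
  TiO2: 10.86% × 999.9 = 108.6 lb
  MgO: 24.43% × 999.9 = 244.3 lb
  PbO: 11.63% × 999.9 = 116.3 lb
Balance tally, oxide-wise, applying the batch weights above, for the quoted basis mass (summed amounts equal target values inside rounding margins):
  SiO2: 244.1·0.3263 + 452.4·0.6342 = 366.6 lb (target 366.6 lb)
  ZrO2: 244.1·0.6727 = 164.2 lb (target 164.2 lb)
  TiO2: 109.7·0.9900 = 108.6 lb (target 108.6 lb)
  MgO: 211.1·0.4804 + 452.4·0.3158 = 244.3 lb (target 244.3 lb)
  PbO: 119.0·0.9773 = 116.3 lb (target 116.3 lb)
The glass-mass cross-check: Σ batch − LOI loss = 1000 lb (oxide target masses add up to 999.9 lb; versus the stated basis of 999.9 lb — a pure rounding effect).
Whole-batch sum: Σ batch = 1136 lb; LOI loss = Σ batch·LOI = 136.3 lb; yield = glass ÷ total batch = 88.00%.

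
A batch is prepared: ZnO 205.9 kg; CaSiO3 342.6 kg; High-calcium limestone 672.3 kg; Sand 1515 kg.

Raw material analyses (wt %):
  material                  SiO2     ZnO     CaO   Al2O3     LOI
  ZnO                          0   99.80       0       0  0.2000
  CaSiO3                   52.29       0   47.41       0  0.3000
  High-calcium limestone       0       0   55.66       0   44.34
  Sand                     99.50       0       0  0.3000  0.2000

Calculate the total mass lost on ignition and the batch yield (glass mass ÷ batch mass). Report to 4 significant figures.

Exact precision is carried at all times. The intermediate values appear rounded to four significant digits at each printed step; every reported value is rounded a single time. The derived quantities (the four compositions, LOI, net glass mass, the yield, totals) are rebuilt using the weight values at 2433 kg of glass at full precision exactly as shown in the problem or answer text.
Material-by-material LOI:
  ZnO: 205.9 × 0.002000 = 0.4118 kg
  CaSiO3: 342.6 × 0.003000 = 1.028 kg
  High-calcium limestone: 672.3 × 0.4434 = 298.1 kg
  Sand: 1515 × 0.002000 = 3.030 kg
Total LOI = 302.6 kg
Glass = batch − LOI = 2736 − 302.6 = 2433 kg

LOI loss = 302.6 kg; glass = 2433 kg; yield = 88.94%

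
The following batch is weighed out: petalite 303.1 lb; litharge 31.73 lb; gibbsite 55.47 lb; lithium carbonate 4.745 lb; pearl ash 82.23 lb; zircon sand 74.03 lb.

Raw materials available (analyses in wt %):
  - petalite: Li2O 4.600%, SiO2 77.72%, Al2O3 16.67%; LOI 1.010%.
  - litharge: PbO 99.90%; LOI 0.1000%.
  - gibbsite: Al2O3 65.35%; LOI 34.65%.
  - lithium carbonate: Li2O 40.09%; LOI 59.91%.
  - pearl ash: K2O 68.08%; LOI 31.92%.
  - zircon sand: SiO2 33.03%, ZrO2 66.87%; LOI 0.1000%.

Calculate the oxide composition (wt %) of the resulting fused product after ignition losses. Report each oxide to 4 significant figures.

The whole derivation keeps full precision in all steps. The intermediate values appear rounded to four significant figures in the working — every reported number sees exactly one rounding — all derived quantities, including net glass mass, the six compositions, ignition loss, yield, the totals, are computed from the weighed amounts at 499.8 lb of glass in full float precision, as given in either problem or answer.
Oxide masses out of the charge:
  Li2O: 303.1·0.04600 + 4.745·0.4009 = 15.84 lb
  SiO2: 303.1·0.7772 + 74.03·0.3303 = 260.0 lb
  Al2O3: 303.1·0.1667 + 55.47·0.6535 = 86.78 lb
  ZrO2: 74.03·0.6687 = 49.50 lb
  K2O: 82.23·0.6808 = 55.98 lb
  PbO: 31.73·0.9990 = 31.70 lb
LOI: 303.1·0.01010 + 31.73·0.001000 + 55.47·0.3465 + 4.745·0.5991 + 82.23·0.3192 + 74.03·0.001000 = 51.48 lb
Net of LOI, the glass mass = 551.3 − 51.48 = 499.8 lb (matching Σ of the oxides)
oxide / glass × 100 gives the wt %

Glass mass = 499.8 lb (batch 551.3 − LOI 51.48).
Composition: Li2O 3.170%, SiO2 52.02%, Al2O3 17.36%, ZrO2 9.904%, K2O 11.20%, PbO 6.342%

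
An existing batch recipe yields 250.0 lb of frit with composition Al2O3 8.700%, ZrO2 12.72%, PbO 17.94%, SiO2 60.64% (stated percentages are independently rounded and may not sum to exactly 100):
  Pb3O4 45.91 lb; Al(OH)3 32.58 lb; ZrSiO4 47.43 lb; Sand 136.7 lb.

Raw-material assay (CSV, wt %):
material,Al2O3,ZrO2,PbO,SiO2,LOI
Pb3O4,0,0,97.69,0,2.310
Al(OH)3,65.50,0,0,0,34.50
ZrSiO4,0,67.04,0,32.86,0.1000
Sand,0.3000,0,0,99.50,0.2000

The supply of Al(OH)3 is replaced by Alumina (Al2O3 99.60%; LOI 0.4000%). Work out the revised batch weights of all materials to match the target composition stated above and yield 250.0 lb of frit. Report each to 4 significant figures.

Revised batch per 250.0 lb frit:
  Pb3O4: 45.91 lb
  Alumina: 21.43 lb
  ZrSiO4: 47.43 lb
  Sand: 136.7 lb
Total batch = 251.5 lb; LOI loss = 1.467 lb

All internal work maintains full precision through every step; working values are shown with 4-significant-figure rounding between the steps. A single rounding produces every reported result; the derived quantities (ignition loss, four oxide percentages, totals, net glass mass, the yield) are recomputed in exact precision from the weighed amounts on 250.0 lb of glass, as set out in problem or answer.
Target masses of each oxide per 250.0 lb frit:
  Al2O3: 8.700% × 250.0 = 21.75 lb
  ZrO2: 12.72% × 250.0 = 31.80 lb
  PbO: 17.94% × 250.0 = 44.85 lb
  SiO2: 60.64% × 250.0 = 151.6 lb
Sums-versus-targets review using the reported weights, per the basis as stated (every target is met by its sum exact up to rounding of places):
  Al2O3: 21.43·0.9960 + 136.7·0.003000 = 21.75 lb (target 21.75 lb)
  ZrO2: 47.43·0.6704 = 31.80 lb (target 31.80 lb)
  PbO: 45.91·0.9769 = 44.85 lb (target 44.85 lb)
  SiO2: 47.43·0.3286 + 136.7·0.9950 = 151.6 lb (target 151.6 lb)
Glass-mass closure: total batch − LOI = 250.0 lb (per-oxide target masses sum to 250.0 lb; with the basis standing at 250.0 lb — a pure rounding effect).
Batch grand total — Σ batch = 251.5 lb; loss to ignition Σ batch·LOI = 1.467 lb; yield, glass over the total, = 99.42%.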